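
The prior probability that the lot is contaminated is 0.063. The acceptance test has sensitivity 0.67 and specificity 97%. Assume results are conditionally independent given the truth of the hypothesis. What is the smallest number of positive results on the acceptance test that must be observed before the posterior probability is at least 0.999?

Prior odds: 0.063 ÷ 0.937 = 63/937.
False-positive rate = 1 − 0.97 = 0.03; likelihood ratio of a positive = 0.67/0.03 = 67/3.
Target odds: 0.999 ÷ 0.001 = 999.
Require (67/3)ⁿ ≥ 999 ÷ (63/937) = 104007/7.
(67/3)³ = 300763/27 falls short of 104007/7 but (67/3)⁴ = 20151121/81 reaches it, so n = 4.

4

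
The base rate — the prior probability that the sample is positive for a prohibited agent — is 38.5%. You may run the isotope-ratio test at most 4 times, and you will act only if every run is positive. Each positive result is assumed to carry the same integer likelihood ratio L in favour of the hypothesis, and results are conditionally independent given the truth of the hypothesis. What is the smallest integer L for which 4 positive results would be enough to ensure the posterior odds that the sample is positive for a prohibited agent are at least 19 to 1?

3

Prior odds = 0.385/0.615 = 77/123.
Target odds = 19.
Need L⁴ ≥ 19 ÷ (77/123) = 2337/77.
2⁴ = 16 < 2337/77 ≤ 81 = 3⁴, so L = 3.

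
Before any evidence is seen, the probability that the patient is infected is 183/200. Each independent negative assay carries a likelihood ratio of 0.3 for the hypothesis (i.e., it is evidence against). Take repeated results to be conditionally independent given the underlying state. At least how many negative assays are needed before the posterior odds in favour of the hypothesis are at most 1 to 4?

4

Prior odds: 0.915 ÷ 0.085 = 183/17.
Likelihood ratio per negative assay = 0.3.
Target odds = 0.25.
Need (183/17) × 0.3ⁿ ≤ 0.25, i.e. 0.3ⁿ ≤ 17/732.
0.3³ = 0.027 is still above 17/732 but 0.3⁴ = 0.0081 is at or below it, so n = 4.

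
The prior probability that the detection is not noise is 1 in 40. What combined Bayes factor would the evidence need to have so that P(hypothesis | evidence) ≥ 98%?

Prior odds = 0.025/0.975 = 1/39.
Target odds = 0.98/0.02 = 49.
Required Bayes factor = 49 ÷ (1/39) = 1911.

1911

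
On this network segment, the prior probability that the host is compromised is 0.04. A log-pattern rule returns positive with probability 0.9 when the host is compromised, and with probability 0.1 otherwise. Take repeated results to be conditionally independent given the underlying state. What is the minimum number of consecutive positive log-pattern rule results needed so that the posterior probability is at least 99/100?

Prior odds: 0.04 ÷ 0.96 = 1/24.
Likelihood ratio of a positive result = 0.9/0.1 = 9.
Target odds: 0.99 ÷ 0.01 = 99.
Need (1/24) × 9ⁿ ≥ 99, i.e. 9ⁿ ≥ 2376.
9³ = 729 falls short of 2376 but 9⁴ = 6561 reaches it, so n = 4.

4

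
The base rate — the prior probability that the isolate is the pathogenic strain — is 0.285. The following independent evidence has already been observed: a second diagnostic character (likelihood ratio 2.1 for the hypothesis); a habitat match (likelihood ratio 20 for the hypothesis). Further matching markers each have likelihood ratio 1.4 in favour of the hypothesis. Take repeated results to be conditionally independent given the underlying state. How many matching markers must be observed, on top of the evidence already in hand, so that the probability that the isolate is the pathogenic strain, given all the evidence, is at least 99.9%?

13

Prior odds = 0.285/0.715 = 57/143.
Combined Bayes factor of the evidence already in hand = 2.1 × 20 = 42.
Odds after that evidence = (57/143) × 42 = 2394/143.
Target odds = 0.999/0.001 = 999.
Need 1.4ⁿ ≥ 999 ÷ (2394/143) = 15873/266.
1.4¹² ≈56.6939 falls short of 15873/266 but 1.4¹³ ≈79.3715 reaches it, so n = 13.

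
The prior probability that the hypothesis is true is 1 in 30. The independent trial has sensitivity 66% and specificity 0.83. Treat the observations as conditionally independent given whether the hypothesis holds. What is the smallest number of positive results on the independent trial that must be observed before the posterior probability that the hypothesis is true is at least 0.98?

Prior odds = (1/30)/(29/30) = 1/29.
False-positive rate = 1 − 0.83 = 0.17; likelihood ratio of a positive = 0.66/0.17 = 66/17.
Target posterior odds = 0.98/0.02 = 49.
Require (66/17)ⁿ ≥ 49 ÷ (1/29) = 1421.
(66/17)⁵ ≈882.013 falls short of 1421 but (66/17)⁶ ≈3424.29 reaches it, so n = 6.

6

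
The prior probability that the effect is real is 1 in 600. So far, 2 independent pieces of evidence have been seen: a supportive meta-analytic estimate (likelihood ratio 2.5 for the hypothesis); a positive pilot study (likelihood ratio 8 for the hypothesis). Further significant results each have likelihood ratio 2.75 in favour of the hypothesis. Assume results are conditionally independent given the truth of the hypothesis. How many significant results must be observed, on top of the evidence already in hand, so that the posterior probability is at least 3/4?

Prior odds = (1/600)/(599/600) = 1/599.
Combined Bayes factor of the evidence already in hand = 2.5 × 8 = 20.
Odds after that evidence = (1/599) × 20 = 20/599.
Target odds = 0.75/0.25 = 3.
Need 2.75ⁿ ≥ 3 ÷ (20/599) = 89.85.
2.75⁴ = 57.19140625 falls short of 89.85 but 2.75⁵ = 161051/1024 reaches it, so n = 5.

5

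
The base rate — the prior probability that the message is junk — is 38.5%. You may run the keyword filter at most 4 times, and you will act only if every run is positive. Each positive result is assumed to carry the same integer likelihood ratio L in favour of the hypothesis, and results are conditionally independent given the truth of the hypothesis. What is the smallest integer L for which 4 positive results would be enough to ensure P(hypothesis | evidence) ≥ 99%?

Prior odds = 0.385/0.615 = 77/123.
Target odds = 0.99/0.01 = 99.
Need L⁴ ≥ 99 ÷ (77/123) = 1107/7.
3⁴ = 81 < 1107/7 ≤ 256 = 4⁴, so L = 4.

4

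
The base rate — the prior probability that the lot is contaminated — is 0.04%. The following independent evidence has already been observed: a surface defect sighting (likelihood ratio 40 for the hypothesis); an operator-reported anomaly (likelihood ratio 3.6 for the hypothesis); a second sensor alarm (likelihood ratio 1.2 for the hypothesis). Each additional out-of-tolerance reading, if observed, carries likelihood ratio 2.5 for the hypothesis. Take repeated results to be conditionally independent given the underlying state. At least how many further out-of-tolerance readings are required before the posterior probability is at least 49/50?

Prior odds = 0.0004/0.9996 = 1/2499.
Combined Bayes factor of the evidence already in hand = 40 × 3.6 × 1.2 = 172.8.
Odds after that evidence = (1/2499) × 172.8 = 288/4165.
Target odds = 0.98/0.02 = 49.
Need 2.5ⁿ ≥ 49 ÷ (288/4165) = 204085/288.
2.5⁷ = 610.3515625 falls short of 204085/288 but 2.5⁸ = 390625/256 reaches it, so n = 8.

8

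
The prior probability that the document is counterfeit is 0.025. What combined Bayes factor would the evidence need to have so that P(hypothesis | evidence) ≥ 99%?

Prior odds = 0.025/0.975 = 1/39.
Target odds = 0.99/0.01 = 99.
Required Bayes factor = 99 ÷ (1/39) = 3861.

3861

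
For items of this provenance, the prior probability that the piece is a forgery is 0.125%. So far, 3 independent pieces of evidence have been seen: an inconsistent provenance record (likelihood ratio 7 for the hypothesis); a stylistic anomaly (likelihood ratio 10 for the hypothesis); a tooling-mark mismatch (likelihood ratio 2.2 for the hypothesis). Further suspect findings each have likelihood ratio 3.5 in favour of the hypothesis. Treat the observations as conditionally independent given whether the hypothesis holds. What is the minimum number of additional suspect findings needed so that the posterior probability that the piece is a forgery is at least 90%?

Prior odds = 0.00125/0.99875 = 1/799.
Combined Bayes factor of the evidence already in hand = 7 × 10 × 2.2 = 154.
Odds after that evidence = (1/799) × 154 = 154/799.
Target odds = 0.9/0.1 = 9.
Need 3.5ⁿ ≥ 9 ÷ (154/799) = 7191/154.
3.5³ = 42.875 falls short of 7191/154 but 3.5⁴ = 150.0625 reaches it, so n = 4.

4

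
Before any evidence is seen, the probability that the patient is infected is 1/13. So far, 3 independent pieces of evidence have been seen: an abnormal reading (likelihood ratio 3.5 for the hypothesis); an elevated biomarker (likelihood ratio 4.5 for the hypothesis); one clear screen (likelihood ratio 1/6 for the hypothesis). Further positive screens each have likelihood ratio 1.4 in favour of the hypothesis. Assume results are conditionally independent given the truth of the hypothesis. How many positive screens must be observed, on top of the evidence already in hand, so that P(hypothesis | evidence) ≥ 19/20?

Prior odds = (1/13)/(12/13) = 1/12.
Combined Bayes factor of the evidence already in hand = 3.5 × 4.5 × (1/6) = 2.625.
Odds after that evidence = (1/12) × 2.625 = 0.21875.
Target odds = 0.95/0.05 = 19.
Need 1.4ⁿ ≥ 19 ÷ 0.21875 = 608/7.
1.4¹³ ≈79.3715 falls short of 608/7 but 1.4¹⁴ ≈111.12 reaches it, so n = 14.

14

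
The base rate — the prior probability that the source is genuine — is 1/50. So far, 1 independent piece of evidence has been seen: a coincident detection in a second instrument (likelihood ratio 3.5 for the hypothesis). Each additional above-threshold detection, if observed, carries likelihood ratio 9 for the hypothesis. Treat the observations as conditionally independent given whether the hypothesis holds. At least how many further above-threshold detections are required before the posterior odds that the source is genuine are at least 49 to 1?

Prior odds = 0.02/0.98 = 1/49.
Bayes factor of the evidence already in hand = 3.5.
Odds after that evidence = (1/49) × 3.5 = 1/14.
Target odds = 49.
Need 9ⁿ ≥ 49 ÷ (1/14) = 686.
9² = 81 falls short of 686 but 9³ = 729 reaches it, so n = 3.

3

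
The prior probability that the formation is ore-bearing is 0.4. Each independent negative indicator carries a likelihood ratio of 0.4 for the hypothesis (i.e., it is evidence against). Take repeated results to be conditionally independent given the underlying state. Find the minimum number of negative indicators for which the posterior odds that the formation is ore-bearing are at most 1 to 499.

Prior odds: 0.4 ÷ 0.6 = 2/3.
Likelihood ratio per negative indicator = 0.4.
Target odds = 1/499.
Need (2/3) × 0.4ⁿ ≤ 1/499, i.e. 0.4ⁿ ≤ 3/998.
0.4⁶ = 64/15625 is still above 3/998 but 0.4⁷ = 128/78125 is at or below it, so n = 7.

7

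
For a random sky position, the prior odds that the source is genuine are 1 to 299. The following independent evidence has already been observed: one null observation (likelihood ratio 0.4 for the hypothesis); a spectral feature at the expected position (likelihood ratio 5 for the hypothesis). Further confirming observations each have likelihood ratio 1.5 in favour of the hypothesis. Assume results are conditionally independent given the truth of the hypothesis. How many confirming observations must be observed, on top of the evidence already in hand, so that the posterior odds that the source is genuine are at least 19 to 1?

Prior odds = 1/299.
Combined Bayes factor of the evidence already in hand = 0.4 × 5 = 2.
Odds after that evidence = (1/299) × 2 = 2/299.
Target odds = 19.
Need 1.5ⁿ ≥ 19 ÷ (2/299) = 2840.5.
1.5¹⁹ ≈2216.84 falls short of 2840.5 but 1.5²⁰ ≈3325.26 reaches it, so n = 20.

20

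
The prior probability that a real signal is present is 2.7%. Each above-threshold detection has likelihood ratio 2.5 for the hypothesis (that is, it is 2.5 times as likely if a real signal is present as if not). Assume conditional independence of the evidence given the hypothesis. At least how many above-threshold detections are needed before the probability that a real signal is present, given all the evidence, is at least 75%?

6

Prior odds: 0.027 ÷ 0.973 = 27/973.
Likelihood ratio per above-threshold detection = 2.5.
Target odds: 0.75 ÷ 0.25 = 3.
Require 2.5ⁿ ≥ 3 ÷ (27/973) = 973/9.
2.5⁵ = 97.65625 falls short of 973/9 but 2.5⁶ = 244.140625 reaches it, so n = 6.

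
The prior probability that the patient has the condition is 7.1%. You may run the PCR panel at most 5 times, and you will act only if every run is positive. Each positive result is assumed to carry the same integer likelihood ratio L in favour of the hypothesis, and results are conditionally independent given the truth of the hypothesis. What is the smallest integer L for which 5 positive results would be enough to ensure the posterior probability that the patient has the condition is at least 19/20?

4

Prior odds = 0.071/0.929 = 71/929.
Target odds = 0.95/0.05 = 19.
Need L⁵ ≥ 19 ÷ (71/929) = 17651/71.
3⁵ = 243 < 17651/71 ≤ 1024 = 4⁵, so L = 4.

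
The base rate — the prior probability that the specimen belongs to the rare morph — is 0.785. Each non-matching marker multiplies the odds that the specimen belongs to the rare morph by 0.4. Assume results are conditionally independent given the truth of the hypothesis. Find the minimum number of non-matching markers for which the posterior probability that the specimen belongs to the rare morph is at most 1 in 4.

3

Prior odds: 0.785 ÷ 0.215 = 157/43.
Likelihood ratio per non-matching marker = 0.4.
Target odds: 0.25 ÷ 0.75 = 1/3.
Require 0.4ⁿ ≤ 1/3 ÷ (157/43) = 43/471.
0.4² = 0.16 is still above 43/471 but 0.4³ = 0.064 is at or below it, so n = 3.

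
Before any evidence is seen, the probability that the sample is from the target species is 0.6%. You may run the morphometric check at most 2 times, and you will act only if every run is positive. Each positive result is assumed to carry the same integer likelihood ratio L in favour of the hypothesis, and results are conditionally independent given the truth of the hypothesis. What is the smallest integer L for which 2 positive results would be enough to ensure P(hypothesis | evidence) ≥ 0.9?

39

Prior odds = 0.006/0.994 = 3/497.
Target odds = 0.9/0.1 = 9.
Need L² ≥ 9 ÷ (3/497) = 1491.
38² = 1444 < 1491 ≤ 1521 = 39², so L = 39.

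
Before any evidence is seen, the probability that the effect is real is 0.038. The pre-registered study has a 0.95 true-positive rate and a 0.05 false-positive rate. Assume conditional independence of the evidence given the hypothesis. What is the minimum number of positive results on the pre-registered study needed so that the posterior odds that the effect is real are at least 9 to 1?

Prior odds = 0.038/0.962 = 19/481.
Likelihood ratio of a positive result = 0.95/0.05 = 19.
Target odds = 9.
Need (19/481) × 19ⁿ ≥ 9, i.e. 19ⁿ ≥ 4329/19.
19¹ = 19 falls short of 4329/19 but 19² = 361 reaches it, so n = 2.

2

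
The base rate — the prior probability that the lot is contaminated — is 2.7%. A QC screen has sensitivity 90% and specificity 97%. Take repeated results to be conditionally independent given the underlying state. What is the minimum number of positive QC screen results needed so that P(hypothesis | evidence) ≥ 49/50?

Prior odds: 0.027 ÷ 0.973 = 27/973.
False-positive rate = 1 − 0.97 = 0.03; likelihood ratio of a positive = 0.9/0.03 = 30.
Target posterior odds = 0.98/0.02 = 49.
Require 30ⁿ ≥ 49 ÷ (27/973) = 47677/27.
30² = 900 falls short of 47677/27 but 30³ = 27000 reaches it, so n = 3.

3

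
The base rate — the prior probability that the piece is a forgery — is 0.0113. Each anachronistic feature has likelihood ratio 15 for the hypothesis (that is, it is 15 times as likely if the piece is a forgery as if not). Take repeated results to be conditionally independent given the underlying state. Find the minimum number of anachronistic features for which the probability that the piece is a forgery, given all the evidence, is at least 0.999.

5

Prior odds: 0.0113 ÷ 0.9887 = 113/9887.
Likelihood ratio per anachronistic feature = 15.
Target posterior odds = 0.999/0.001 = 999.
Need (113/9887) × 15ⁿ ≥ 999, i.e. 15ⁿ ≥ 9877113/113.
15⁴ = 50625 falls short of 9877113/113 but 15⁵ = 759375 reaches it, so n = 5.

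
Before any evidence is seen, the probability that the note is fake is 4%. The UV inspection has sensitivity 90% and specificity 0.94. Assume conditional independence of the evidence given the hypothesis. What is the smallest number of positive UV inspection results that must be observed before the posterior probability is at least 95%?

3

Prior odds: 0.04 ÷ 0.96 = 1/24.
False-positive rate = 1 − 0.94 = 0.06; likelihood ratio of a positive = 0.9/0.06 = 15.
Target odds: 0.95 ÷ 0.05 = 19.
Require 15ⁿ ≥ 19 ÷ (1/24) = 456.
15² = 225 falls short of 456 but 15³ = 3375 reaches it, so n = 3.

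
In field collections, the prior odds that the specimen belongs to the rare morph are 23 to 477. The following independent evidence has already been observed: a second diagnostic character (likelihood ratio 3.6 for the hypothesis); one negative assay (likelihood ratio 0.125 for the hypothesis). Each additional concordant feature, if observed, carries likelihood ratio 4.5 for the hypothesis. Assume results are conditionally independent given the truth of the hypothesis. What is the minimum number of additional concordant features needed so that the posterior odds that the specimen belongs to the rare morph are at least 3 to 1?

4

Prior odds = 23/477.
Combined Bayes factor of the evidence already in hand = 3.6 × 0.125 = 0.45.
Odds after that evidence = (23/477) × 0.45 = 23/1060.
Target odds = 3.
Need 4.5ⁿ ≥ 3 ÷ (23/1060) = 3180/23.
4.5³ = 91.125 falls short of 3180/23 but 4.5⁴ = 410.0625 reaches it, so n = 4.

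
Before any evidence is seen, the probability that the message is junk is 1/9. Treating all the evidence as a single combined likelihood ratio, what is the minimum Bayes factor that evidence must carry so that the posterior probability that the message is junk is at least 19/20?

Prior odds = (1/9)/(8/9) = 0.125.
Target odds = 0.95/0.05 = 19.
Required Bayes factor = 19 ÷ 0.125 = 152.

152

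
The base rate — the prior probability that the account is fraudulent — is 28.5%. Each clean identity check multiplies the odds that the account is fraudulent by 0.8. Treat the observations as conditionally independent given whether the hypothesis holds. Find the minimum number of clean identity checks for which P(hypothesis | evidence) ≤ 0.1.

Prior odds = 0.285/0.715 = 57/143.
Likelihood ratio per clean identity check = 0.8.
Target posterior odds = 0.1/0.9 = 1/9.
Require 0.8ⁿ ≤ 1/9 ÷ (57/143) = 143/513.
0.8⁵ = 0.32768 is still above 143/513 but 0.8⁶ = 4096/15625 is at or below it, so n = 6.

6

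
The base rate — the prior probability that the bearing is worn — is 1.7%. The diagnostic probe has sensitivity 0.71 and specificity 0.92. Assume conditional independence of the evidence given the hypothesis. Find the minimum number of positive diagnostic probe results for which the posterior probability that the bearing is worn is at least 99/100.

Prior odds: 0.017 ÷ 0.983 = 17/983.
False-positive rate = 1 − 0.92 = 0.08; likelihood ratio of a positive = 0.71/0.08 = 8.875.
Target posterior odds = 0.99/0.01 = 99.
Need (17/983) × 8.875ⁿ ≥ 99, i.e. 8.875ⁿ ≥ 97317/17.
8.875³ = 357911/512 falls short of 97317/17 but 8.875⁴ = 25411681/4096 reaches it, so n = 4.

4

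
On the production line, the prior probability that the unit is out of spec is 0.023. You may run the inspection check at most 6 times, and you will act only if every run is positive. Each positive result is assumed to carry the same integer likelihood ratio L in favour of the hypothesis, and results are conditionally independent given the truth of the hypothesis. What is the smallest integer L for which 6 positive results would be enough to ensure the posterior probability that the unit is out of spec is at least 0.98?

Prior odds = 0.023/0.977 = 23/977.
Target odds = 0.98/0.02 = 49.
Need L⁶ ≥ 49 ÷ (23/977) = 47873/23.
3⁶ = 729 < 47873/23 ≤ 4096 = 4⁶, so L = 4.

4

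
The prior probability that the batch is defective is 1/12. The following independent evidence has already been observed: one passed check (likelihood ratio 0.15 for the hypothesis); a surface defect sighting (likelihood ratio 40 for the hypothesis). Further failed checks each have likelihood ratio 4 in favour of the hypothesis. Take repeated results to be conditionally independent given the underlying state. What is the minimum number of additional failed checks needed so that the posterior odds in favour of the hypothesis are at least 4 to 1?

2

Prior odds = (1/12)/(11/12) = 1/11.
Combined Bayes factor of the evidence already in hand = 0.15 × 40 = 6.
Odds after that evidence = (1/11) × 6 = 6/11.
Target odds = 4.
Need 4ⁿ ≥ 4 ÷ (6/11) = 22/3.
4¹ = 4 falls short of 22/3 but 4² = 16 reaches it, so n = 2.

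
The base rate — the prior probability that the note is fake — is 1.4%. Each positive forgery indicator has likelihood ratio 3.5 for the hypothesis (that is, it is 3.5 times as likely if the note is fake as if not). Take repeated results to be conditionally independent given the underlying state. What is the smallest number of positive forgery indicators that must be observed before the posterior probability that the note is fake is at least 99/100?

8

Prior odds = 0.014/0.986 = 7/493.
Likelihood ratio per positive forgery indicator = 3.5.
Target odds: 0.99 ÷ 0.01 = 99.
Require 3.5ⁿ ≥ 99 ÷ (7/493) = 48807/7.
3.5⁷ = 823543/128 falls short of 48807/7 but 3.5⁸ = 5764801/256 reaches it, so n = 8.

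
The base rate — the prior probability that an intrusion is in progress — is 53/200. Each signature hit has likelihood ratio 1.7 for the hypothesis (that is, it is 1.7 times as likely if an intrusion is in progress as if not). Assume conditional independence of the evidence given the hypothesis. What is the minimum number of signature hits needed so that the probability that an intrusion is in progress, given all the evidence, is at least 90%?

7

Prior odds: 0.265 ÷ 0.735 = 53/147.
Likelihood ratio per signature hit = 1.7.
Target posterior odds = 0.9/0.1 = 9.
Require 1.7ⁿ ≥ 9 ÷ (53/147) = 1323/53.
1.7⁶ = 24137569/1000000 falls short of 1323/53 but 1.7⁷ = 410338673/10000000 reaches it, so n = 7.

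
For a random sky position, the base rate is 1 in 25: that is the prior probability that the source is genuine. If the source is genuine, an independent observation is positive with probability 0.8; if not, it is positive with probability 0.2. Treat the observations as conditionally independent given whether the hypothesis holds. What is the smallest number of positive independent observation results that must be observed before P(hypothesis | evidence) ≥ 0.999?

8

Prior odds: 0.04 ÷ 0.96 = 1/24.
Likelihood ratio of a positive = 0.8/0.2 = 4.
Target posterior odds = 0.999/0.001 = 999.
Need (1/24) × 4ⁿ ≥ 999, i.e. 4ⁿ ≥ 23976.
4⁷ = 16384 falls short of 23976 but 4⁸ = 65536 reaches it, so n = 8.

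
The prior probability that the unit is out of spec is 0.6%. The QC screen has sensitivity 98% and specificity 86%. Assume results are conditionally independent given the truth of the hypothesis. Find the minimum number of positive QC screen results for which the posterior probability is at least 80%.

4

Prior odds = 0.006/0.994 = 3/497.
False-positive rate = 1 − 0.86 = 0.14; likelihood ratio of a positive = 0.98/0.14 = 7.
Target odds: 0.8 ÷ 0.2 = 4.
Require 7ⁿ ≥ 4 ÷ (3/497) = 1988/3.
7³ = 343 falls short of 1988/3 but 7⁴ = 2401 reaches it, so n = 4.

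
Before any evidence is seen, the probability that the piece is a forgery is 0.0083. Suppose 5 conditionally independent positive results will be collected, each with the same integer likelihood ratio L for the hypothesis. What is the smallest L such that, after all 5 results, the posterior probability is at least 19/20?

5

Prior odds = 0.0083/0.9917 = 83/9917.
Target odds = 0.95/0.05 = 19.
Need L⁵ ≥ 19 ÷ (83/9917) = 188423/83.
4⁵ = 1024 < 188423/83 ≤ 3125 = 5⁵, so L = 5.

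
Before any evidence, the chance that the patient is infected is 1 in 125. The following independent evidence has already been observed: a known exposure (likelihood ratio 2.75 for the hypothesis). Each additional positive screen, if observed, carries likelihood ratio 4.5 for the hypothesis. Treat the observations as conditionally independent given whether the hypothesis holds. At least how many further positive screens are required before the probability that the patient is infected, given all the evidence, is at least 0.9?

Prior odds = 0.008/0.992 = 1/124.
Bayes factor of the evidence already in hand = 2.75.
Odds after that evidence = (1/124) × 2.75 = 11/496.
Target odds = 0.9/0.1 = 9.
Need 4.5ⁿ ≥ 9 ÷ (11/496) = 4464/11.
4.5³ = 91.125 falls short of 4464/11 but 4.5⁴ = 410.0625 reaches it, so n = 4.

4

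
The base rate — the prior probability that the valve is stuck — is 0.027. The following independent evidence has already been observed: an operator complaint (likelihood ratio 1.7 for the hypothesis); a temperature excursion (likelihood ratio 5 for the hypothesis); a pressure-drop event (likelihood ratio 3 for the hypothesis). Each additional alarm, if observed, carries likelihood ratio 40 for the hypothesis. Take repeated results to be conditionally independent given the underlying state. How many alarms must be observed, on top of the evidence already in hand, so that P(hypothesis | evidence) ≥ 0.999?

Prior odds = 0.027/0.973 = 27/973.
Combined Bayes factor of the evidence already in hand = 1.7 × 5 × 3 = 25.5.
Odds after that evidence = (27/973) × 25.5 = 1377/1946.
Target odds = 0.999/0.001 = 999.
Need 40ⁿ ≥ 999 ÷ (1377/1946) = 72002/51.
40¹ = 40 falls short of 72002/51 but 40² = 1600 reaches it, so n = 2.

2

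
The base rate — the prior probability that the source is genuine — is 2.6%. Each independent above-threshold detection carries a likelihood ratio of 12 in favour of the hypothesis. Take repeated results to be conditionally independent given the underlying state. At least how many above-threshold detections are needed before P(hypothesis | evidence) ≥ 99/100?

Prior odds: 0.026 ÷ 0.974 = 13/487.
Likelihood ratio per above-threshold detection = 12.
Target odds: 0.99 ÷ 0.01 = 99.
Require 12ⁿ ≥ 99 ÷ (13/487) = 48213/13.
12³ = 1728 falls short of 48213/13 but 12⁴ = 20736 reaches it, so n = 4.

4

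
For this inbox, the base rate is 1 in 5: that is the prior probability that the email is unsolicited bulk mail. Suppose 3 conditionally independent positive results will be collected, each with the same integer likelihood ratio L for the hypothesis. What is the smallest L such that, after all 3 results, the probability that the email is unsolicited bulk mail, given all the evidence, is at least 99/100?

8

Prior odds = 0.2/0.8 = 0.25.
Target odds = 0.99/0.01 = 99.
Need L³ ≥ 99 ÷ 0.25 = 396.
7³ = 343 < 396 ≤ 512 = 8³, so L = 8.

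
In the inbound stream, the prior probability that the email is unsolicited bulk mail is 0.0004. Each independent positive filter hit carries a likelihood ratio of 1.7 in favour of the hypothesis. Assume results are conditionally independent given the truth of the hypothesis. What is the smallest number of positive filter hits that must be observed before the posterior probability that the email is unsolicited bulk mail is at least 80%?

Prior odds = 0.0004/0.9996 = 1/2499.
Likelihood ratio per positive filter hit = 1.7.
Target posterior odds = 0.8/0.2 = 4.
Need (1/2499) × 1.7ⁿ ≥ 4, i.e. 1.7ⁿ ≥ 9996.
1.7¹⁷ ≈8272.4 falls short of 9996 but 1.7¹⁸ ≈14063.1 reaches it, so n = 18.

18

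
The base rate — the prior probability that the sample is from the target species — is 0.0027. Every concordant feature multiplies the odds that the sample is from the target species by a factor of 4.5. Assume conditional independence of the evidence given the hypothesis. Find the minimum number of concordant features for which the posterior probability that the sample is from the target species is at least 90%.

Prior odds = 0.0027/0.9973 = 27/9973.
Likelihood ratio per concordant feature = 4.5.
Target odds: 0.9 ÷ 0.1 = 9.
Require 4.5ⁿ ≥ 9 ÷ (27/9973) = 9973/3.
4.5⁵ = 1845.28125 falls short of 9973/3 but 4.5⁶ = 8303.765625 reaches it, so n = 6.

6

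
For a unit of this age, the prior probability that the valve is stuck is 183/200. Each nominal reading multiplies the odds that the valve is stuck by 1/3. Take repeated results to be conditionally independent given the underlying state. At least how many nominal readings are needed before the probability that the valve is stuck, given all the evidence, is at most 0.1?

Prior odds: 0.915 ÷ 0.085 = 183/17.
Likelihood ratio per nominal reading = 1/3.
Target odds: 0.1 ÷ 0.9 = 1/9.
Require (1/3)ⁿ ≤ 1/9 ÷ (183/17) = 17/1647.
(1/3)⁴ = 1/81 is still above 17/1647 but (1/3)⁵ = 1/243 is at or below it, so n = 5.

5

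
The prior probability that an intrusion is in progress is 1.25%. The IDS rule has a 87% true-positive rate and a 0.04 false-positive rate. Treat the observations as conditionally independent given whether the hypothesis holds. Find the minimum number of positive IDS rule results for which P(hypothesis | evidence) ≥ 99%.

Prior odds: 0.0125 ÷ 0.9875 = 1/79.
Likelihood ratio of a positive result = 0.87/0.04 = 21.75.
Target posterior odds = 0.99/0.01 = 99.
Require 21.75ⁿ ≥ 99 ÷ (1/79) = 7821.
21.75² = 473.0625 falls short of 7821 but 21.75³ = 658503/64 reaches it, so n = 3.

3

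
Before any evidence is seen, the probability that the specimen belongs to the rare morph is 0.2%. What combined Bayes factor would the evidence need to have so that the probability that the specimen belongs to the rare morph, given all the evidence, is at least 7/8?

Prior odds = 0.002/0.998 = 1/499.
Target odds = 0.875/0.125 = 7.
Required Bayes factor = 7 ÷ (1/499) = 3493.

3493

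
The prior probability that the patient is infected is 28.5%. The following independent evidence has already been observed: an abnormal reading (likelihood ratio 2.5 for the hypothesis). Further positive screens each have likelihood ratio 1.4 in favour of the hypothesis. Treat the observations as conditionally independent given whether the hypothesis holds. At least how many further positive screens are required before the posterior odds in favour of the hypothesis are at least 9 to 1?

7

Prior odds = 0.285/0.715 = 57/143.
Bayes factor of the evidence already in hand = 2.5.
Odds after that evidence = (57/143) × 2.5 = 285/286.
Target odds = 9.
Need 1.4ⁿ ≥ 9 ÷ (285/286) = 858/95.
1.4⁶ = 117649/15625 falls short of 858/95 but 1.4⁷ = 823543/78125 reaches it, so n = 7.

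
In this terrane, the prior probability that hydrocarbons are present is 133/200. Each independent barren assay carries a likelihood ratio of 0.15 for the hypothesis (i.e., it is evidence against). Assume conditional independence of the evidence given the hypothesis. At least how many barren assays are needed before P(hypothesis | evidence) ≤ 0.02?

Prior odds: 0.665 ÷ 0.335 = 133/67.
Likelihood ratio per barren assay = 0.15.
Target odds: 0.02 ÷ 0.98 = 1/49.
Need (133/67) × 0.15ⁿ ≤ 1/49, i.e. 0.15ⁿ ≤ 67/6517.
0.15² = 0.0225 is still above 67/6517 but 0.15³ = 0.003375 is at or below it, so n = 3.

3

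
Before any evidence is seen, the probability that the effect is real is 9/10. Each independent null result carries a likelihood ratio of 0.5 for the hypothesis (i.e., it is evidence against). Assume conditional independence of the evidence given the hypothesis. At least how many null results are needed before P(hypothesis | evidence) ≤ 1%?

10

Prior odds: 0.9 ÷ 0.1 = 9.
Likelihood ratio per null result = 0.5.
Target odds: 0.01 ÷ 0.99 = 1/99.
Need 9 × 0.5ⁿ ≤ 1/99, i.e. 0.5ⁿ ≤ 1/891.
0.5⁹ = 0.001953125 is still above 1/891 but 0.5¹⁰ = 1/1024 is at or below it, so n = 10.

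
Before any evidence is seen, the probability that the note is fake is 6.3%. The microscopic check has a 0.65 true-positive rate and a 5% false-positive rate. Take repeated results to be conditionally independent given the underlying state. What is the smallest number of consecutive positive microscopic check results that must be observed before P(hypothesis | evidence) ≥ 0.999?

Prior odds: 0.063 ÷ 0.937 = 63/937.
Likelihood ratio of a positive result = 0.65/0.05 = 13.
Target posterior odds = 0.999/0.001 = 999.
Require 13ⁿ ≥ 999 ÷ (63/937) = 104007/7.
13³ = 2197 falls short of 104007/7 but 13⁴ = 28561 reaches it, so n = 4.

4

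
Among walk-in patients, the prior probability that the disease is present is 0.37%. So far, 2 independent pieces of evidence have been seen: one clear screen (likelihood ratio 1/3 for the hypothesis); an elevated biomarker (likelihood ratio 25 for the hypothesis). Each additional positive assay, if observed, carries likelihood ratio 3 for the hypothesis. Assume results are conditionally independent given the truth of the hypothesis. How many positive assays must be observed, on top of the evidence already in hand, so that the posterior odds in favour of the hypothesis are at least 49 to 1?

7

Prior odds = 0.0037/0.9963 = 37/9963.
Combined Bayes factor of the evidence already in hand = (1/3) × 25 = 25/3.
Odds after that evidence = (37/9963) × 25/3 = 925/29889.
Target odds = 49.
Need 3ⁿ ≥ 49 ÷ (925/29889) = 1464561/925.
3⁶ = 729 falls short of 1464561/925 but 3⁷ = 2187 reaches it, so n = 7.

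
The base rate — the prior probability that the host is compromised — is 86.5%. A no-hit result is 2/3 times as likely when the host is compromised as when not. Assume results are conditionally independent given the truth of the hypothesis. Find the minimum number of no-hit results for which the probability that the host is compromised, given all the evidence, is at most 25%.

8

Prior odds: 0.865 ÷ 0.135 = 173/27.
Likelihood ratio per no-hit result = 2/3.
Target odds: 0.25 ÷ 0.75 = 1/3.
Need (173/27) × (2/3)ⁿ ≤ 1/3, i.e. (2/3)ⁿ ≤ 9/173.
(2/3)⁷ = 128/2187 is still above 9/173 but (2/3)⁸ = 256/6561 is at or below it, so n = 8.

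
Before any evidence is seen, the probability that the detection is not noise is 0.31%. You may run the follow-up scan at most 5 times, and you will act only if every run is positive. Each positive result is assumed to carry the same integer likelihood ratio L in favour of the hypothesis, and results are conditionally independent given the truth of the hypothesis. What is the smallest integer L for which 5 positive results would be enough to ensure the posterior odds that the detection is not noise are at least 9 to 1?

5

Prior odds = 0.0031/0.9969 = 31/9969.
Target odds = 9.
Need L⁵ ≥ 9 ÷ (31/9969) = 89721/31.
4⁵ = 1024 < 89721/31 ≤ 3125 = 5⁵, so L = 5.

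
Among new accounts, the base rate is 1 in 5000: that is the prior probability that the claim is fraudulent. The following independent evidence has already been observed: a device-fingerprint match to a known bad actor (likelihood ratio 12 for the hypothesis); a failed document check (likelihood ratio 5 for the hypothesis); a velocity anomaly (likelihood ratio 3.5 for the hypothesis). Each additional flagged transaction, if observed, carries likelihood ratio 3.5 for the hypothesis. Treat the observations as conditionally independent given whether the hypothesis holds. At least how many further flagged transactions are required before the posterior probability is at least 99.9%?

9

Prior odds = 0.0002/0.9998 = 1/4999.
Combined Bayes factor of the evidence already in hand = 12 × 5 × 3.5 = 210.
Odds after that evidence = (1/4999) × 210 = 210/4999.
Target odds = 0.999/0.001 = 999.
Need 3.5ⁿ ≥ 999 ÷ (210/4999) = 1664667/70.
3.5⁸ = 5764801/256 falls short of 1664667/70 but 3.5⁹ = 40353607/512 reaches it, so n = 9.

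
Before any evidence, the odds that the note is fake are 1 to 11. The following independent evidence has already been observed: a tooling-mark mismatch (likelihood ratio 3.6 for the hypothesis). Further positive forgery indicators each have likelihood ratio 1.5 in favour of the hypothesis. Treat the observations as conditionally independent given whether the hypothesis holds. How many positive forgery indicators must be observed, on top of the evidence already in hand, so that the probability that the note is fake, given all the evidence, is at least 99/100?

15

Prior odds = 1/11.
Bayes factor of the evidence already in hand = 3.6.
Odds after that evidence = (1/11) × 3.6 = 18/55.
Target odds = 0.99/0.01 = 99.
Need 1.5ⁿ ≥ 99 ÷ (18/55) = 302.5.
1.5¹⁴ = 4782969/16384 falls short of 302.5 but 1.5¹⁵ = 14348907/32768 reaches it, so n = 15.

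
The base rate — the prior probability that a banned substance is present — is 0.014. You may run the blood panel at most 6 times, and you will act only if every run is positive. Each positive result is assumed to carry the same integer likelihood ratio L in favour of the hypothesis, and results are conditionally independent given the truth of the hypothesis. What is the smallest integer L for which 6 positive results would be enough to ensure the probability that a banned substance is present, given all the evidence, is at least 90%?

3

Prior odds = 0.014/0.986 = 7/493.
Target odds = 0.9/0.1 = 9.
Need L⁶ ≥ 9 ÷ (7/493) = 4437/7.
2⁶ = 64 < 4437/7 ≤ 729 = 3⁶, so L = 3.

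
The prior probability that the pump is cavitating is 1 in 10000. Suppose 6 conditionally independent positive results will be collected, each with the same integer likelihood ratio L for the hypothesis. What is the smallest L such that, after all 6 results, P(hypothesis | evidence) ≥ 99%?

Prior odds = 0.0001/0.9999 = 1/9999.
Target odds = 0.99/0.01 = 99.
Need L⁶ ≥ 99 ÷ (1/9999) = 989901.
9⁶ = 531441 < 989901 ≤ 1000000 = 10⁶, so L = 10.

10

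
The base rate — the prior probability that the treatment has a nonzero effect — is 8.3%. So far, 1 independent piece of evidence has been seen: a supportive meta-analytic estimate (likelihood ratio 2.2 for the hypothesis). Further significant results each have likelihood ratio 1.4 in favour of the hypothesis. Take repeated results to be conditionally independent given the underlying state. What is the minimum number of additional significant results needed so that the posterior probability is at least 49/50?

17

Prior odds = 0.083/0.917 = 83/917.
Bayes factor of the evidence already in hand = 2.2.
Odds after that evidence = (83/917) × 2.2 = 913/4585.
Target odds = 0.98/0.02 = 49.
Need 1.4ⁿ ≥ 49 ÷ (913/4585) = 224665/913.
1.4¹⁶ ≈217.795 falls short of 224665/913 but 1.4¹⁷ ≈304.913 reaches it, so n = 17.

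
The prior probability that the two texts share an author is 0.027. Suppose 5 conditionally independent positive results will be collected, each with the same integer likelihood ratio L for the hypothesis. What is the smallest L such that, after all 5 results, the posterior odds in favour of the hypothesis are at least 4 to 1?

Prior odds = 0.027/0.973 = 27/973.
Target odds = 4.
Need L⁵ ≥ 4 ÷ (27/973) = 3892/27.
2⁵ = 32 < 3892/27 ≤ 243 = 3⁵, so L = 3.

3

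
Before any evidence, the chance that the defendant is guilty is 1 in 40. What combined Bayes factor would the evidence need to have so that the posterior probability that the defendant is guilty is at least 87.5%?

273

Prior odds = 0.025/0.975 = 1/39.
Target odds = 0.875/0.125 = 7.
Required Bayes factor = 7 ÷ (1/39) = 273.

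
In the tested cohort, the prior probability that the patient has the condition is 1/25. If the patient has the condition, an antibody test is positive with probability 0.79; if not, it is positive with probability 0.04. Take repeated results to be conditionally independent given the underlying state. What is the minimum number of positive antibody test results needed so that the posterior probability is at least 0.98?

Prior odds = 0.04/0.96 = 1/24.
Likelihood ratio of a positive = 0.79/0.04 = 19.75.
Target posterior odds = 0.98/0.02 = 49.
Need (1/24) × 19.75ⁿ ≥ 49, i.e. 19.75ⁿ ≥ 1176.
19.75² = 390.0625 falls short of 1176 but 19.75³ = 7703.734375 reaches it, so n = 3.

3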